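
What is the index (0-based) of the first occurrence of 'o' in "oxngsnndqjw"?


Input string: 'oxngsnndqjw'
Target: 'o'
Scanning left to right: s[0]='o'
First match at index: 0


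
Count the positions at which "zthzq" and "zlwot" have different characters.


String 1: 'zthzq'
String 2: 'zlwot'
Compare each position: pos 0: 'z'=='z', pos 1: 't'!='l', pos 2: 'h'!='w', pos 3: 'z'!='o', pos 4: 'q'!='t'
Differing positions: 4
Hamming distance: 4


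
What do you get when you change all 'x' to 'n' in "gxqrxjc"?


Input string: 'gxqrxjc'
Operation: replace 'x' with 'n'
Positions of 'x': 1, 4
After replacement: gnqrnjc


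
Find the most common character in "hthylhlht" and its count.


Input: 'hthylhlht'
Operation: tally each character
Counts: 'h':4, 'l':2, 't':2, 'y':1
Maximum: 'h' appears 4 times


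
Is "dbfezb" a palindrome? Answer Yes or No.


Input string: 'dbfezb'
Reversed: 'bzefbd'
Compare pairs: s[0]='d' vs s[5]='b' (mismatch), s[1]='b' vs s[4]='z' (mismatch), s[2]='f' vs s[3]='e' (mismatch)
Palindrome: No


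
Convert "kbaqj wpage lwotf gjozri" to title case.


Input string: 'kbaqj wpage lwotf gjozri'
Operation: capitalize first letter of each word
Word transformations: 'kbaqj'->'Kbaqj', 'wpage'->'Wpage', 'lwotf'->'Lwotf', 'gjozri'->'Gjozri'
Result: Kbaqj Wpage Lwotf Gjozri


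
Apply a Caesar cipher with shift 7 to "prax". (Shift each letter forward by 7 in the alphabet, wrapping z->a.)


Input: 'prax', shift = 7
Operation: for each letter, (position + 7) mod 26
Mapping: 'p'(15+7=22)->'w', 'r'(17+7=24)->'y', 'a'(0+7=7)->'h', 'x'(23+7=30, 30 mod 26=4)->'e'
Result: wyhe


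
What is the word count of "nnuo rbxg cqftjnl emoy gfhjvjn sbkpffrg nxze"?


Input string: 'nnuo rbxg cqftjnl emoy gfhjvjn sbkpffrg nxze'
Operation: split by spaces
Words found: 'nnuo', 'rbxg', 'cqftjnl', 'emoy', 'gfhjvjn', 'sbkpffrg', 'nxze'
Word count: 7


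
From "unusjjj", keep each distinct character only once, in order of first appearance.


Input: 'unusjjj'
Operation: keep first occurrence of each character
Scan: s[0]='u' new -> keep; s[1]='n' new -> keep; s[2]='u' seen -> skip; s[3]='s' new -> keep; s[4]='j' new -> keep; s[5]='j' seen -> skip; s[6]='j' seen -> skip
Result: unsj


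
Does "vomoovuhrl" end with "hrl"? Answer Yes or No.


Input string: 'vomoovuhrl'
Suffix to check: 'hrl'
Last 3 characters of input: 'hrl'
Match: True
Result: Yes


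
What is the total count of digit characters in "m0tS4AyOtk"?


Input string: 'm0tS4AyOtk'
Operation: count digit characters (0-9)
Scan: 'm', '0'(digit), 't', 'S', '4'(digit), 'A', 'y', 'O', 't', 'k'
Digits found: 2
Result: 2


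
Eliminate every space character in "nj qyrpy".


Input string: 'nj qyrpy'
Operation: remove all spaces
Words: 'nj', 'qyrpy'
Join without spaces: njqyrpy


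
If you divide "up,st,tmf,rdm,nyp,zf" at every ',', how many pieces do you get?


Input string: 'up,st,tmf,rdm,nyp,zf'
Delimiter: ','
Split result: 'up', 'st', 'tmf', 'rdm', 'nyp', 'zf'
Number of parts: 6


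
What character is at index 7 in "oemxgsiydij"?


Input string: 'oemxgsiydij'
Operation: get character at index 7
Index mapping: s[0]='o', s[1]='e', s[2]='m', s[3]='x', s[4]='g', s[5]='s', s[6]='i', s[7]='y'
Result: 'y'


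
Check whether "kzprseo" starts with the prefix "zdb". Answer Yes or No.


Input string: 'kzprseo'
Prefix to check: 'zdb'
First 3 characters of input: 'kzp'
Match: False
Result: No


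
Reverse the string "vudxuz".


Input string: 'vudxuz'
Operation: reverse character order
Original order: 'v' -> 'u' -> 'd' -> 'x' -> 'u' -> 'z'
Reversed order: 'z' -> 'u' -> 'x' -> 'd' -> 'u' -> 'v'
Result: zuxduv


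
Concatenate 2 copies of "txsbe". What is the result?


Input string: 'txsbe'
Operation: repeat 2 times
Concatenation: 'txsbe' + 'txsbe'
Result: txsbetxsbe


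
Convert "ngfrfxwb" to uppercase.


Input string: 'ngfrfxwb'
Operation: convert each letter to uppercase
Mapping: 'n'->'N', 'g'->'G', 'f'->'F', 'r'->'R', 'f'->'F', 'x'->'X', 'w'->'W', 'b'->'B'
Result: NGFRFXWB


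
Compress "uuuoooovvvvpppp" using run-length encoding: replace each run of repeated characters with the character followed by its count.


Input: 'uuuoooovvvvpppp'
Operation: identify consecutive runs
Runs: 'uuu' -> u3, 'oooo' -> o4, 'vvvv' -> v4, 'pppp' -> p4
Encoded: u3o4v4p4


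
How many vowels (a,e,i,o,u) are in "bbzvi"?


Input string: 'bbzvi'
Operation: count vowels (a, e, i, o, u)
Scan: s[0]='b', s[1]='b', s[2]='z', s[3]='v', s[4]='i' (vowel)
Vowels found: 1
Result: 1


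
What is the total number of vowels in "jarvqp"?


Input string: 'jarvqp'
Operation: count vowels (a, e, i, o, u)
Scan: s[0]='j', s[1]='a' (vowel), s[2]='r', s[3]='v', s[4]='q', s[5]='p'
Vowels found: 1
Result: 1


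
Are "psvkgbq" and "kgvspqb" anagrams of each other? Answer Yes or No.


String 1: 'psvkgbq' -> sorted: 'bgkpqsv'
String 2: 'kgvspqb' -> sorted: 'bgkpqsv'
Compare sorted forms: 'bgkpqsv' == 'bgkpqsv'
Anagram: Yes


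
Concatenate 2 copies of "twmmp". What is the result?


Input string: 'twmmp'
Operation: repeat 2 times
Concatenation: 'twmmp' + 'twmmp'
Result: twmmptwmmp


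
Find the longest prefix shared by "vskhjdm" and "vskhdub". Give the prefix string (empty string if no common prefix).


String 1: 'vskhjdm'
String 2: 'vskhdub'
Compare position by position:
pos 0: 'v' vs 'v' match
pos 1: 's' vs 's' match
pos 2: 'k' vs 'k' match
pos 3: 'h' vs 'h' match
pos 4: 'j' vs 'd' differ -> stop
Longest common prefix: "vskh" (length 4)


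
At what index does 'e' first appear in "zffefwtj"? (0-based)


Input string: 'zffefwtj'
Target: 'e'
Scanning left to right: s[0]='z', s[1]='f', s[2]='f', s[3]='e'
First match at index: 3


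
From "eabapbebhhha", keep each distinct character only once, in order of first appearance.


Input: 'eabapbebhhha'
Operation: keep first occurrence of each character
Scan: s[0]='e' new -> keep; s[1]='a' new -> keep; s[2]='b' new -> keep; s[3]='a' seen -> skip; s[4]='p' new -> keep; s[5]='b' seen -> skip; s[6]='e' seen -> skip; s[7]='b' seen -> skip; s[8]='h' new -> keep; s[9]='h' seen -> skip; s[10]='h' seen -> skip; s[11]='a' seen -> skip
Result: eabph


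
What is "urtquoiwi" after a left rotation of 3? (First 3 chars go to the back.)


Input: 'urtquoiwi', shift = 3
Operation: split at index 3 and swap parts
Front part s[0:3] = 'urt'
Back part s[3:] = 'quoiwi'
Rotated = back + front = 'quoiwi' + 'urt'
Result: quoiwiurt


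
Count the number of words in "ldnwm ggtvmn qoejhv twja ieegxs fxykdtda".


Input string: 'ldnwm ggtvmn qoejhv twja ieegxs fxykdtda'
Operation: split by spaces
Words found: 'ldnwm', 'ggtvmn', 'qoejhv', 'twja', 'ieegxs', 'fxykdtda'
Word count: 6


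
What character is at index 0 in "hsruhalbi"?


Input string: 'hsruhalbi'
Operation: get character at index 0
Index mapping: s[0]='h'
Result: 'h'


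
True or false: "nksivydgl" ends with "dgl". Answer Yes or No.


Input string: 'nksivydgl'
Suffix to check: 'dgl'
Last 3 characters of input: 'dgl'
Match: True
Result: Yes


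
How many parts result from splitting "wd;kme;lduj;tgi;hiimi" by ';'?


Input string: 'wd;kme;lduj;tgi;hiimi'
Delimiter: ';'
Split result: 'wd', 'kme', 'lduj', 'tgi', 'hiimi'
Number of parts: 5


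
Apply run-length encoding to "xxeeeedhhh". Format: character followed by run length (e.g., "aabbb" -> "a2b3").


Input: 'xxeeeedhhh'
Operation: identify consecutive runs
Runs: 'xx' -> x2, 'eeee' -> e4, 'd' -> d1, 'hhh' -> h3
Encoded: x2e4d1h3


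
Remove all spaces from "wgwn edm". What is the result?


Input string: 'wgwn edm'
Operation: remove all spaces
Words: 'wgwn', 'edm'
Join without spaces: wgwnedm


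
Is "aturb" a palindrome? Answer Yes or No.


Input string: 'aturb'
Reversed: 'bruta'
Compare pairs: s[0]='a' vs s[4]='b' (mismatch), s[1]='t' vs s[3]='r' (mismatch)
Palindrome: No


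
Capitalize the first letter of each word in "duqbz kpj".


Input string: 'duqbz kpj'
Operation: capitalize first letter of each word
Word transformations: 'duqbz'->'Duqbz', 'kpj'->'Kpj'
Result: Duqbz Kpj


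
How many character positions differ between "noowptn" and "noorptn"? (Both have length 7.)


String 1: 'noowptn'
String 2: 'noorptn'
Compare each position: pos 0: 'n'=='n', pos 1: 'o'=='o', pos 2: 'o'=='o', pos 3: 'w'!='r', pos 4: 'p'=='p', pos 5: 't'=='t', pos 6: 'n'=='n'
Differing positions: 1
Hamming distance: 1


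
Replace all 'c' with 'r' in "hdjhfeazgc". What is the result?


Input string: 'hdjhfeazgc'
Operation: replace 'c' with 'r'
Positions of 'c': 9
After replacement: hdjhfeazgr


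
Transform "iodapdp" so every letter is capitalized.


Input string: 'iodapdp'
Operation: convert each letter to uppercase
Mapping: 'i'->'I', 'o'->'O', 'd'->'D', 'a'->'A', 'p'->'P', 'd'->'D', 'p'->'P'
Result: IODAPDP


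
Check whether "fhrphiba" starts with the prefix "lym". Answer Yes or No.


Input string: 'fhrphiba'
Prefix to check: 'lym'
First 3 characters of input: 'fhr'
Match: False
Result: No


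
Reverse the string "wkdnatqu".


Input string: 'wkdnatqu'
Operation: reverse character order
Original order: 'w' -> 'k' -> 'd' -> 'n' -> 'a' -> 't' -> 'q' -> 'u'
Reversed order: 'u' -> 'q' -> 't' -> 'a' -> 'n' -> 'd' -> 'k' -> 'w'
Result: uqtandkw


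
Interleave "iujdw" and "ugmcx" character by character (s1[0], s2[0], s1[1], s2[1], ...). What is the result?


String 1: 'iujdw'
String 2: 'ugmcx'
Operation: alternate characters
Pairs: 'i'+'u', 'u'+'g', 'j'+'m', 'd'+'c', 'w'+'x'
Result: iuugjmdcwx


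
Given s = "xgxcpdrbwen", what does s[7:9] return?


Input string: 'xgxcpdrbwen'
Operation: slice [7:9]
Extract characters: s[7]='b', s[8]='w'
Result: bw


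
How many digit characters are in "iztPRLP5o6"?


Input string: 'iztPRLP5o6'
Operation: count digit characters (0-9)
Scan: 'i', 'z', 't', 'P', 'R', 'L', 'P', '5'(digit), 'o', '6'(digit)
Digits found: 2
Result: 2


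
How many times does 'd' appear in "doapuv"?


Input string: 'doapuv'
Target character: 'd'
Scan each position: s[0]='d'
Matches found at indices: 0
Total: 1


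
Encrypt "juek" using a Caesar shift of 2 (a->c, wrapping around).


Input: 'juek', shift = 2
Operation: for each letter, (position + 2) mod 26
Mapping: 'j'(9+2=11)->'l', 'u'(20+2=22)->'w', 'e'(4+2=6)->'g', 'k'(10+2=12)->'m'
Result: lwgm


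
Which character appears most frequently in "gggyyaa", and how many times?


Input: 'gggyyaa'
Operation: tally each character
Counts: 'a':2, 'g':3, 'y':2
Maximum: 'g' appears 3 times


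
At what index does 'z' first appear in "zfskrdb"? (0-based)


Input string: 'zfskrdb'
Target: 'z'
Scanning left to right: s[0]='z'
First match at index: 0


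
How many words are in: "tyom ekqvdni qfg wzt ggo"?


Input string: 'tyom ekqvdni qfg wzt ggo'
Operation: split by spaces
Words found: 'tyom', 'ekqvdni', 'qfg', 'wzt', 'ggo'
Word count: 5


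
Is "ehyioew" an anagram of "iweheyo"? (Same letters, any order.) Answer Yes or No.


String 1: 'iweheyo' -> sorted: 'eehiowy'
String 2: 'ehyioew' -> sorted: 'eehiowy'
Compare sorted forms: 'eehiowy' == 'eehiowy'
Anagram: Yes


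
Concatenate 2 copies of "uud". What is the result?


Input string: 'uud'
Operation: repeat 2 times
Concatenation: 'uud' + 'uud'
Result: uuduud


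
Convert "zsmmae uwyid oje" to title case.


Input string: 'zsmmae uwyid oje'
Operation: capitalize first letter of each word
Word transformations: 'zsmmae'->'Zsmmae', 'uwyid'->'Uwyid', 'oje'->'Oje'
Result: Zsmmae Uwyid Oje


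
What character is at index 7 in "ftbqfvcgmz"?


Input string: 'ftbqfvcgmz'
Operation: get character at index 7
Index mapping: s[0]='f', s[1]='t', s[2]='b', s[3]='q', s[4]='f', s[5]='v', s[6]='c', s[7]='g'
Result: 'g'


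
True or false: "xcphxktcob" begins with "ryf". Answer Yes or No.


Input string: 'xcphxktcob'
Prefix to check: 'ryf'
First 3 characters of input: 'xcp'
Match: False
Result: No


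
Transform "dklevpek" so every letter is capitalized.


Input string: 'dklevpek'
Operation: convert each letter to uppercase
Mapping: 'd'->'D', 'k'->'K', 'l'->'L', 'e'->'E', 'v'->'V', 'p'->'P', 'e'->'E', 'k'->'K'
Result: DKLEVPEK


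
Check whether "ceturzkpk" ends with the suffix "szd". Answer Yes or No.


Input string: 'ceturzkpk'
Suffix to check: 'szd'
Last 3 characters of input: 'kpk'
Match: False
Result: No


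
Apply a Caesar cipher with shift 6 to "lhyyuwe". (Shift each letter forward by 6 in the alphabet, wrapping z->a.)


Input: 'lhyyuwe', shift = 6
Operation: for each letter, (position + 6) mod 26
Mapping: 'l'(11+6=17)->'r', 'h'(7+6=13)->'n', 'y'(24+6=30, 30 mod 26=4)->'e', 'y'(24+6=30, 30 mod 26=4)->'e', 'u'(20+6=26, 26 mod 26=0)->'a', 'w'(22+6=28, 28 mod 26=2)->'c', 'e'(4+6=10)->'k'
Result: rneeack


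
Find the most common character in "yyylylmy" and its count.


Input: 'yyylylmy'
Operation: tally each character
Counts: 'l':2, 'm':1, 'y':5
Maximum: 'y' appears 5 times


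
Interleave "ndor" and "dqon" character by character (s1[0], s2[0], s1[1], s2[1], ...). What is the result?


String 1: 'ndor'
String 2: 'dqon'
Operation: alternate characters
Pairs: 'n'+'d', 'd'+'q', 'o'+'o', 'r'+'n'
Result: nddqoorn


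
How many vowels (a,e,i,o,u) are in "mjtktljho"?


Input string: 'mjtktljho'
Operation: count vowels (a, e, i, o, u)
Scan: s[0]='m', s[1]='j', s[2]='t', s[3]='k', s[4]='t', s[5]='l', s[6]='j', s[7]='h', s[8]='o' (vowel)
Vowels found: 1
Result: 1


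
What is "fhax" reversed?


Input string: 'fhax'
Operation: reverse character order
Original order: 'f' -> 'h' -> 'a' -> 'x'
Reversed order: 'x' -> 'a' -> 'h' -> 'f'
Result: xahf


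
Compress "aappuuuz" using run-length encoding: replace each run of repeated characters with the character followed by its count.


Input: 'aappuuuz'
Operation: identify consecutive runs
Runs: 'aa' -> a2, 'pp' -> p2, 'uuu' -> u3, 'z' -> z1
Encoded: a2p2u3z1


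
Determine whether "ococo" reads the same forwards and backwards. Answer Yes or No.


Input string: 'ococo'
Reversed: 'ococo'
Compare pairs: s[0]='o' vs s[4]='o' (match), s[1]='c' vs s[3]='c' (match)
Palindrome: Yes


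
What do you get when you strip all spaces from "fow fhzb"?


Input string: 'fow fhzb'
Operation: remove all spaces
Words: 'fow', 'fhzb'
Join without spaces: fowfhzb


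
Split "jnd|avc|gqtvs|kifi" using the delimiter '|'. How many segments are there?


Input string: 'jnd|avc|gqtvs|kifi'
Delimiter: '|'
Split result: 'jnd', 'avc', 'gqtvs', 'kifi'
Number of parts: 4


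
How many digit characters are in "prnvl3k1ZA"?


Input string: 'prnvl3k1ZA'
Operation: count digit characters (0-9)
Scan: 'p', 'r', 'n', 'v', 'l', '3'(digit), 'k', '1'(digit), 'Z', 'A'
Digits found: 2
Result: 2


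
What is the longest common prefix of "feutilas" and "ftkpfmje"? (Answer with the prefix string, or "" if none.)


String 1: 'feutilas'
String 2: 'ftkpfmje'
Compare position by position:
pos 0: 'f' vs 'f' match
pos 1: 'e' vs 't' differ -> stop
Longest common prefix: "f" (length 1)


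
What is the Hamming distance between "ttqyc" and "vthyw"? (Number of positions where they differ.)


String 1: 'ttqyc'
String 2: 'vthyw'
Compare each position: pos 0: 't'!='v', pos 1: 't'=='t', pos 2: 'q'!='h', pos 3: 'y'=='y', pos 4: 'c'!='w'
Differing positions: 3
Hamming distance: 3


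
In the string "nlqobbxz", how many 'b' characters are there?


Input string: 'nlqobbxz'
Target character: 'b'
Scan each position: s[4]='b', s[5]='b'
Matches found at indices: 4, 5
Total: 2


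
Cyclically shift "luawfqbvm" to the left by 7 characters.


Input: 'luawfqbvm', shift = 7
Operation: split at index 7 and swap parts
Front part s[0:7] = 'luawfqb'
Back part s[7:] = 'vm'
Rotated = back + front = 'vm' + 'luawfqb'
Result: vmluawfqb


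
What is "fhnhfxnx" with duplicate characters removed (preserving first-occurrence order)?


Input: 'fhnhfxnx'
Operation: keep first occurrence of each character
Scan: s[0]='f' new -> keep; s[1]='h' new -> keep; s[2]='n' new -> keep; s[3]='h' seen -> skip; s[4]='f' seen -> skip; s[5]='x' new -> keep; s[6]='n' seen -> skip; s[7]='x' seen -> skip
Result: fhnx


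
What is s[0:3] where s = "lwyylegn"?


Input string: 'lwyylegn'
Operation: slice [0:3]
Extract characters: s[0]='l', s[1]='w', s[2]='y'
Result: lwy


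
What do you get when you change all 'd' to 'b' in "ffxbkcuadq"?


Input string: 'ffxbkcuadq'
Operation: replace 'd' with 'b'
Positions of 'd': 8
After replacement: ffxbkcuabq


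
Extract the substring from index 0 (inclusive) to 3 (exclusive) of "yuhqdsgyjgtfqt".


Input string: 'yuhqdsgyjgtfqt'
Operation: slice [0:3]
Extract characters: s[0]='y', s[1]='u', s[2]='h'
Result: yuh


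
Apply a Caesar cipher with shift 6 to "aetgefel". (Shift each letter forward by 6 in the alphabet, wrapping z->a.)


Input: 'aetgefel', shift = 6
Operation: for each letter, (position + 6) mod 26
Mapping: 'a'(0+6=6)->'g', 'e'(4+6=10)->'k', 't'(19+6=25)->'z', 'g'(6+6=12)->'m', 'e'(4+6=10)->'k', 'f'(5+6=11)->'l', 'e'(4+6=10)->'k', 'l'(11+6=17)->'r'
Result: gkzmklkr


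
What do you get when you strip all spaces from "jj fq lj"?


Input string: 'jj fq lj'
Operation: remove all spaces
Words: 'jj', 'fq', 'lj'
Join without spaces: jjfqlj


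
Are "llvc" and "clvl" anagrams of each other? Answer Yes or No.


String 1: 'llvc' -> sorted: 'cllv'
String 2: 'clvl' -> sorted: 'cllv'
Compare sorted forms: 'cllv' == 'cllv'
Anagram: Yes


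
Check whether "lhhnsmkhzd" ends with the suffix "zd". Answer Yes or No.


Input string: 'lhhnsmkhzd'
Suffix to check: 'zd'
Last 2 characters of input: 'zd'
Match: True
Result: Yes


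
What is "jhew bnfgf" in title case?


Input string: 'jhew bnfgf'
Operation: capitalize first letter of each word
Word transformations: 'jhew'->'Jhew', 'bnfgf'->'Bnfgf'
Result: Jhew Bnfgf


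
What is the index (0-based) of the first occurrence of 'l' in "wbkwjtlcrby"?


Input string: 'wbkwjtlcrby'
Target: 'l'
Scanning left to right: s[0]='w', s[1]='b', s[2]='k', s[3]='w', s[4]='j', s[5]='t', s[6]='l'
First match at index: 6


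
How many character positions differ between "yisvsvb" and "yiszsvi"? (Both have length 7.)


String 1: 'yisvsvb'
String 2: 'yiszsvi'
Compare each position: pos 0: 'y'=='y', pos 1: 'i'=='i', pos 2: 's'=='s', pos 3: 'v'!='z', pos 4: 's'=='s', pos 5: 'v'=='v', pos 6: 'b'!='i'
Differing positions: 2
Hamming distance: 2


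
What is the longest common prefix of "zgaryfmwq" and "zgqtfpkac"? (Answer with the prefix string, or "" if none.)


String 1: 'zgaryfmwq'
String 2: 'zgqtfpkac'
Compare position by position:
pos 0: 'z' vs 'z' match
pos 1: 'g' vs 'g' match
pos 2: 'a' vs 'q' differ -> stop
Longest common prefix: "zg" (length 2)


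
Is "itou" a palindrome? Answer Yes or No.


Input string: 'itou'
Reversed: 'uoti'
Compare pairs: s[0]='i' vs s[3]='u' (mismatch), s[1]='t' vs s[2]='o' (mismatch)
Palindrome: No


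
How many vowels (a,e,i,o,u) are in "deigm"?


Input string: 'deigm'
Operation: count vowels (a, e, i, o, u)
Scan: s[0]='d', s[1]='e' (vowel), s[2]='i' (vowel), s[3]='g', s[4]='m'
Vowels found: 2
Result: 2


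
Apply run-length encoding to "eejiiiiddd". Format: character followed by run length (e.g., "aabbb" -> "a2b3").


Input: 'eejiiiiddd'
Operation: identify consecutive runs
Runs: 'ee' -> e2, 'j' -> j1, 'iiii' -> i4, 'ddd' -> d3
Encoded: e2j1i4d3


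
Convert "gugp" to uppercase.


Input string: 'gugp'
Operation: convert each letter to uppercase
Mapping: 'g'->'G', 'u'->'U', 'g'->'G', 'p'->'P'
Result: GUGP


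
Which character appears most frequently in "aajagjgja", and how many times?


Input: 'aajagjgja'
Operation: tally each character
Counts: 'a':4, 'g':2, 'j':3
Maximum: 'a' appears 4 times


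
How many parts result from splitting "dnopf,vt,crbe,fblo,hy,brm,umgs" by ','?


Input string: 'dnopf,vt,crbe,fblo,hy,brm,umgs'
Delimiter: ','
Split result: 'dnopf', 'vt', 'crbe', 'fblo', 'hy', 'brm', 'umgs'
Number of parts: 7


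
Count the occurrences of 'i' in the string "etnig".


Input string: 'etnig'
Target character: 'i'
Scan each position: s[3]='i'
Matches found at indices: 3
Total: 1


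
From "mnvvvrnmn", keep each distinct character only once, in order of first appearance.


Input: 'mnvvvrnmn'
Operation: keep first occurrence of each character
Scan: s[0]='m' new -> keep; s[1]='n' new -> keep; s[2]='v' new -> keep; s[3]='v' seen -> skip; s[4]='v' seen -> skip; s[5]='r' new -> keep; s[6]='n' seen -> skip; s[7]='m' seen -> skip; s[8]='n' seen -> skip
Result: mnvr


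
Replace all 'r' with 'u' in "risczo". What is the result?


Input string: 'risczo'
Operation: replace 'r' with 'u'
Positions of 'r': 0
After replacement: uisczo


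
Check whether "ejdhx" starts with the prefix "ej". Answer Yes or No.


Input string: 'ejdhx'
Prefix to check: 'ej'
First 2 characters of input: 'ej'
Match: True
Result: Yes


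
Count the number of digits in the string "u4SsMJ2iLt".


Input string: 'u4SsMJ2iLt'
Operation: count digit characters (0-9)
Scan: 'u', '4'(digit), 'S', 's', 'M', 'J', '2'(digit), 'i', 'L', 't'
Digits found: 2
Result: 2


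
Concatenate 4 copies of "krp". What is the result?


Input string: 'krp'
Operation: repeat 4 times
Concatenation: 'krp' + 'krp' + 'krp' + 'krp'
Result: krpkrpkrpkrp


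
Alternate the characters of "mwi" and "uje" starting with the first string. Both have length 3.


String 1: 'mwi'
String 2: 'uje'
Operation: alternate characters
Pairs: 'm'+'u', 'w'+'j', 'i'+'e'
Result: muwjie


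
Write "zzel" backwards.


Input string: 'zzel'
Operation: reverse character order
Original order: 'z' -> 'z' -> 'e' -> 'l'
Reversed order: 'l' -> 'e' -> 'z' -> 'z'
Result: lezz


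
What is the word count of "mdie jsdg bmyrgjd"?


Input string: 'mdie jsdg bmyrgjd'
Operation: split by spaces
Words found: 'mdie', 'jsdg', 'bmyrgjd'
Word count: 3


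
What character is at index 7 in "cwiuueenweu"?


Input string: 'cwiuueenweu'
Operation: get character at index 7
Index mapping: s[0]='c', s[1]='w', s[2]='i', s[3]='u', s[4]='u', s[5]='e', s[6]='e', s[7]='n'
Result: 'n'


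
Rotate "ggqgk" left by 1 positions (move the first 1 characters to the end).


Input: 'ggqgk', shift = 1
Operation: split at index 1 and swap parts
Front part s[0:1] = 'g'
Back part s[1:] = 'gqgk'
Rotated = back + front = 'gqgk' + 'g'
Result: gqgkg


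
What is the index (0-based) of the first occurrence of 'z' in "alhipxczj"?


Input string: 'alhipxczj'
Target: 'z'
Scanning left to right: s[0]='a', s[1]='l', s[2]='h', s[3]='i', s[4]='p', s[5]='x', s[6]='c', s[7]='z'
First match at index: 7


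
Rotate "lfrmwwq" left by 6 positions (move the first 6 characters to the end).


Input: 'lfrmwwq', shift = 6
Operation: split at index 6 and swap parts
Front part s[0:6] = 'lfrmww'
Back part s[6:] = 'q'
Rotated = back + front = 'q' + 'lfrmww'
Result: qlfrmww


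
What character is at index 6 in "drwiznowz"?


Input string: 'drwiznowz'
Operation: get character at index 6
Index mapping: s[0]='d', s[1]='r', s[2]='w', s[3]='i', s[4]='z', s[5]='n', s[6]='o'
Result: 'o'


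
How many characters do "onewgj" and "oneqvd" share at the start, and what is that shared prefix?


String 1: 'onewgj'
String 2: 'oneqvd'
Compare position by position:
pos 0: 'o' vs 'o' match
pos 1: 'n' vs 'n' match
pos 2: 'e' vs 'e' match
pos 3: 'w' vs 'q' differ -> stop
Longest common prefix: "one" (length 3)


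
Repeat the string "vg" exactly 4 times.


Input string: 'vg'
Operation: repeat 4 times
Concatenation: 'vg' + 'vg' + 'vg' + 'vg'
Result: vgvgvgvg


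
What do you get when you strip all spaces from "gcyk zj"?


Input string: 'gcyk zj'
Operation: remove all spaces
Words: 'gcyk', 'zj'
Join without spaces: gcykzj


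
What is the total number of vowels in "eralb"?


Input string: 'eralb'
Operation: count vowels (a, e, i, o, u)
Scan: s[0]='e' (vowel), s[1]='r', s[2]='a' (vowel), s[3]='l', s[4]='b'
Vowels found: 2
Result: 2


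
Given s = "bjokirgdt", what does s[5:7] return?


Input string: 'bjokirgdt'
Operation: slice [5:7]
Extract characters: s[5]='r', s[6]='g'
Result: rg


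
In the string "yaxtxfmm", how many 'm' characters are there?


Input string: 'yaxtxfmm'
Target character: 'm'
Scan each position: s[6]='m', s[7]='m'
Matches found at indices: 6, 7
Total: 2


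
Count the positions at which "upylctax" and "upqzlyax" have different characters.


String 1: 'upylctax'
String 2: 'upqzlyax'
Compare each position: pos 0: 'u'=='u', pos 1: 'p'=='p', pos 2: 'y'!='q', pos 3: 'l'!='z', pos 4: 'c'!='l', pos 5: 't'!='y', pos 6: 'a'=='a', pos 7: 'x'=='x'
Differing positions: 4
Hamming distance: 4


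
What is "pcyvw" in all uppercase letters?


Input string: 'pcyvw'
Operation: convert each letter to uppercase
Mapping: 'p'->'P', 'c'->'C', 'y'->'Y', 'v'->'V', 'w'->'W'
Result: PCYVW


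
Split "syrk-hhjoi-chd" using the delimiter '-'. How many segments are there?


Input string: 'syrk-hhjoi-chd'
Delimiter: '-'
Split result: 'syrk', 'hhjoi', 'chd'
Number of parts: 3


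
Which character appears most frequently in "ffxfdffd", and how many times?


Input: 'ffxfdffd'
Operation: tally each character
Counts: 'd':2, 'f':5, 'x':1
Maximum: 'f' appears 5 times


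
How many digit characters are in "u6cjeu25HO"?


Input string: 'u6cjeu25HO'
Operation: count digit characters (0-9)
Scan: 'u', '6'(digit), 'c', 'j', 'e', 'u', '2'(digit), '5'(digit), 'H', 'O'
Digits found: 3
Result: 3


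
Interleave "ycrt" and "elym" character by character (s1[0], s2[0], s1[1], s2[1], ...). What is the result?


String 1: 'ycrt'
String 2: 'elym'
Operation: alternate characters
Pairs: 'y'+'e', 'c'+'l', 'r'+'y', 't'+'m'
Result: yeclrytm


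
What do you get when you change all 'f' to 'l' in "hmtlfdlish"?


Input string: 'hmtlfdlish'
Operation: replace 'f' with 'l'
Positions of 'f': 4
After replacement: hmtlldlish


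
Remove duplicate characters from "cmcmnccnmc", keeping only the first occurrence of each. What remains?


Input: 'cmcmnccnmc'
Operation: keep first occurrence of each character
Scan: s[0]='c' new -> keep; s[1]='m' new -> keep; s[2]='c' seen -> skip; s[3]='m' seen -> skip; s[4]='n' new -> keep; s[5]='c' seen -> skip; s[6]='c' seen -> skip; s[7]='n' seen -> skip; s[8]='m' seen -> skip; s[9]='c' seen -> skip
Result: cmn


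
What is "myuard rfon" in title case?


Input string: 'myuard rfon'
Operation: capitalize first letter of each word
Word transformations: 'myuard'->'Myuard', 'rfon'->'Rfon'
Result: Myuard Rfon


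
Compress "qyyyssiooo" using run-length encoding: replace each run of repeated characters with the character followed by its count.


Input: 'qyyyssiooo'
Operation: identify consecutive runs
Runs: 'q' -> q1, 'yyy' -> y3, 'ss' -> s2, 'i' -> i1, 'ooo' -> o3
Encoded: q1y3s2i1o3


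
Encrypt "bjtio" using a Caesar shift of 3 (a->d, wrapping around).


Input: 'bjtio', shift = 3
Operation: for each letter, (position + 3) mod 26
Mapping: 'b'(1+3=4)->'e', 'j'(9+3=12)->'m', 't'(19+3=22)->'w', 'i'(8+3=11)->'l', 'o'(14+3=17)->'r'
Result: emwlr


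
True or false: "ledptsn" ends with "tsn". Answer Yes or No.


Input string: 'ledptsn'
Suffix to check: 'tsn'
Last 3 characters of input: 'tsn'
Match: True
Result: Yes


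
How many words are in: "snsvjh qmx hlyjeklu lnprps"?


Input string: 'snsvjh qmx hlyjeklu lnprps'
Operation: split by spaces
Words found: 'snsvjh', 'qmx', 'hlyjeklu', 'lnprps'
Word count: 4


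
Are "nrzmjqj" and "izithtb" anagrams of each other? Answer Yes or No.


String 1: 'nrzmjqj' -> sorted: 'jjmnqrz'
String 2: 'izithtb' -> sorted: 'bhiittz'
Compare sorted forms: 'jjmnqrz' != 'bhiittz'
Anagram: No


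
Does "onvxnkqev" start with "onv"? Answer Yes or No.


Input string: 'onvxnkqev'
Prefix to check: 'onv'
First 3 characters of input: 'onv'
Match: True
Result: Yes


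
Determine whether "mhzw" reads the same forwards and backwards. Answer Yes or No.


Input string: 'mhzw'
Reversed: 'wzhm'
Compare pairs: s[0]='m' vs s[3]='w' (mismatch), s[1]='h' vs s[2]='z' (mismatch)
Palindrome: No


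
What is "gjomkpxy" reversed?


Input string: 'gjomkpxy'
Operation: reverse character order
Original order: 'g' -> 'j' -> 'o' -> 'm' -> 'k' -> 'p' -> 'x' -> 'y'
Reversed order: 'y' -> 'x' -> 'p' -> 'k' -> 'm' -> 'o' -> 'j' -> 'g'
Result: yxpkmojg


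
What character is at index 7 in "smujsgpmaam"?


Input string: 'smujsgpmaam'
Operation: get character at index 7
Index mapping: s[0]='s', s[1]='m', s[2]='u', s[3]='j', s[4]='s', s[5]='g', s[6]='p', s[7]='m'
Result: 'm'


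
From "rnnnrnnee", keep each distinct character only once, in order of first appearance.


Input: 'rnnnrnnee'
Operation: keep first occurrence of each character
Scan: s[0]='r' new -> keep; s[1]='n' new -> keep; s[2]='n' seen -> skip; s[3]='n' seen -> skip; s[4]='r' seen -> skip; s[5]='n' seen -> skip; s[6]='n' seen -> skip; s[7]='e' new -> keep; s[8]='e' seen -> skip
Result: rne


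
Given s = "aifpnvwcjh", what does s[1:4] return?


Input string: 'aifpnvwcjh'
Operation: slice [1:4]
Extract characters: s[1]='i', s[2]='f', s[3]='p'
Result: ifp


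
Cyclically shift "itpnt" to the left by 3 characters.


Input: 'itpnt', shift = 3
Operation: split at index 3 and swap parts
Front part s[0:3] = 'itp'
Back part s[3:] = 'nt'
Rotated = back + front = 'nt' + 'itp'
Result: ntitp


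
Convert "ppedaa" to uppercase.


Input string: 'ppedaa'
Operation: convert each letter to uppercase
Mapping: 'p'->'P', 'p'->'P', 'e'->'E', 'd'->'D', 'a'->'A', 'a'->'A'
Result: PPEDAA


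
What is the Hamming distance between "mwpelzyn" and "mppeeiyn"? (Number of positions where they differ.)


String 1: 'mwpelzyn'
String 2: 'mppeeiyn'
Compare each position: pos 0: 'm'=='m', pos 1: 'w'!='p', pos 2: 'p'=='p', pos 3: 'e'=='e', pos 4: 'l'!='e', pos 5: 'z'!='i', pos 6: 'y'=='y', pos 7: 'n'=='n'
Differing positions: 3
Hamming distance: 3


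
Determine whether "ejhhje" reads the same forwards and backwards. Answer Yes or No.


Input string: 'ejhhje'
Reversed: 'ejhhje'
Compare pairs: s[0]='e' vs s[5]='e' (match), s[1]='j' vs s[4]='j' (match), s[2]='h' vs s[3]='h' (match)
Palindrome: Yes


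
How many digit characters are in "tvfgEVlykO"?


Input string: 'tvfgEVlykO'
Operation: count digit characters (0-9)
Scan: 't', 'v', 'f', 'g', 'E', 'V', 'l', 'y', 'k', 'O'
Digits found: 0
Result: 0


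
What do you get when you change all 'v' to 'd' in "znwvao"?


Input string: 'znwvao'
Operation: replace 'v' with 'd'
Positions of 'v': 3
After replacement: znwdao


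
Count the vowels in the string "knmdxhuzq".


Input string: 'knmdxhuzq'
Operation: count vowels (a, e, i, o, u)
Scan: s[0]='k', s[1]='n', s[2]='m', s[3]='d', s[4]='x', s[5]='h', s[6]='u' (vowel), s[7]='z', s[8]='q'
Vowels found: 1
Result: 1


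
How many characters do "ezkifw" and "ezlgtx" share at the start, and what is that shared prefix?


String 1: 'ezkifw'
String 2: 'ezlgtx'
Compare position by position:
pos 0: 'e' vs 'e' match
pos 1: 'z' vs 'z' match
pos 2: 'k' vs 'l' differ -> stop
Longest common prefix: "ez" (length 2)


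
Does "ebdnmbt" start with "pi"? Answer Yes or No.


Input string: 'ebdnmbt'
Prefix to check: 'pi'
First 2 characters of input: 'eb'
Match: False
Result: No


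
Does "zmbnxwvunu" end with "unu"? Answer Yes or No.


Input string: 'zmbnxwvunu'
Suffix to check: 'unu'
Last 3 characters of input: 'unu'
Match: True
Result: Yes


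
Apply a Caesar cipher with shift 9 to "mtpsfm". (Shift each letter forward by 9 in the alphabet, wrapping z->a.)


Input: 'mtpsfm', shift = 9
Operation: for each letter, (position + 9) mod 26
Mapping: 'm'(12+9=21)->'v', 't'(19+9=28, 28 mod 26=2)->'c', 'p'(15+9=24)->'y', 's'(18+9=27, 27 mod 26=1)->'b', 'f'(5+9=14)->'o', 'm'(12+9=21)->'v'
Result: vcybov


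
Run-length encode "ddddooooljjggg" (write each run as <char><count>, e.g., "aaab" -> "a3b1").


Input: 'ddddooooljjggg'
Operation: identify consecutive runs
Runs: 'dddd' -> d4, 'oooo' -> o4, 'l' -> l1, 'jj' -> j2, 'ggg' -> g3
Encoded: d4o4l1j2g3


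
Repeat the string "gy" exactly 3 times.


Input string: 'gy'
Operation: repeat 3 times
Concatenation: 'gy' + 'gy' + 'gy'
Result: gygygy


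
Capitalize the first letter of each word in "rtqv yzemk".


Input string: 'rtqv yzemk'
Operation: capitalize first letter of each word
Word transformations: 'rtqv'->'Rtqv', 'yzemk'->'Yzemk'
Result: Rtqv Yzemk


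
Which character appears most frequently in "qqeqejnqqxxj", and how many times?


Input: 'qqeqejnqqxxj'
Operation: tally each character
Counts: 'e':2, 'j':2, 'n':1, 'q':5, 'x':2
Maximum: 'q' appears 5 times


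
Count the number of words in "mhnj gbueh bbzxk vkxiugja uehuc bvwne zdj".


Input string: 'mhnj gbueh bbzxk vkxiugja uehuc bvwne zdj'
Operation: split by spaces
Words found: 'mhnj', 'gbueh', 'bbzxk', 'vkxiugja', 'uehuc', 'bvwne', 'zdj'
Word count: 7


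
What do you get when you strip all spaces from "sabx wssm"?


Input string: 'sabx wssm'
Operation: remove all spaces
Words: 'sabx', 'wssm'
Join without spaces: sabxwssm


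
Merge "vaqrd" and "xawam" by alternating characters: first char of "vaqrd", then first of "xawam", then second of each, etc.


String 1: 'vaqrd'
String 2: 'xawam'
Operation: alternate characters
Pairs: 'v'+'x', 'a'+'a', 'q'+'w', 'r'+'a', 'd'+'m'
Result: vxaaqwradm


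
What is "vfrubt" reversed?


Input string: 'vfrubt'
Operation: reverse character order
Original order: 'v' -> 'f' -> 'r' -> 'u' -> 'b' -> 't'
Reversed order: 't' -> 'b' -> 'u' -> 'r' -> 'f' -> 'v'
Result: tburfv


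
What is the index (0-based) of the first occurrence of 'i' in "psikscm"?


Input string: 'psikscm'
Target: 'i'
Scanning left to right: s[0]='p', s[1]='s', s[2]='i'
First match at index: 2


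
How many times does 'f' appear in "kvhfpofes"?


Input string: 'kvhfpofes'
Target character: 'f'
Scan each position: s[3]='f', s[6]='f'
Matches found at indices: 3, 6
Total: 2


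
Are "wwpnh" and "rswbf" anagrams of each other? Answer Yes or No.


String 1: 'wwpnh' -> sorted: 'hnpww'
String 2: 'rswbf' -> sorted: 'bfrsw'
Compare sorted forms: 'hnpww' != 'bfrsw'
Anagram: No


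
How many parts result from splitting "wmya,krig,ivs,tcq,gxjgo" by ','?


Input string: 'wmya,krig,ivs,tcq,gxjgo'
Delimiter: ','
Split result: 'wmya', 'krig', 'ivs', 'tcq', 'gxjgo'
Number of parts: 5


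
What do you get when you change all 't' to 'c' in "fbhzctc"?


Input string: 'fbhzctc'
Operation: replace 't' with 'c'
Positions of 't': 5
After replacement: fbhzccc


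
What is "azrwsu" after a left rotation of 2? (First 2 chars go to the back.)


Input: 'azrwsu', shift = 2
Operation: split at index 2 and swap parts
Front part s[0:2] = 'az'
Back part s[2:] = 'rwsu'
Rotated = back + front = 'rwsu' + 'az'
Result: rwsuaz


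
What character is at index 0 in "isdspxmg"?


Input string: 'isdspxmg'
Operation: get character at index 0
Index mapping: s[0]='i'
Result: 'i'


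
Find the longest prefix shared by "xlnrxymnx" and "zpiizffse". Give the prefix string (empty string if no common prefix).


String 1: 'xlnrxymnx'
String 2: 'zpiizffse'
Compare position by position:
pos 0: 'x' vs 'z' differ -> stop
Longest common prefix: "" (length 0)


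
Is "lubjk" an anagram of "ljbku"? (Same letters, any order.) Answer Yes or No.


String 1: 'ljbku' -> sorted: 'bjklu'
String 2: 'lubjk' -> sorted: 'bjklu'
Compare sorted forms: 'bjklu' == 'bjklu'
Anagram: Yes


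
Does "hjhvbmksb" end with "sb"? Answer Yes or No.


Input string: 'hjhvbmksb'
Suffix to check: 'sb'
Last 2 characters of input: 'sb'
Match: True
Result: Yes


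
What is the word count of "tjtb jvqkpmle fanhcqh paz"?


Input string: 'tjtb jvqkpmle fanhcqh paz'
Operation: split by spaces
Words found: 'tjtb', 'jvqkpmle', 'fanhcqh', 'paz'
Word count: 4


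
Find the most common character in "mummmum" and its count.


Input: 'mummmum'
Operation: tally each character
Counts: 'm':5, 'u':2
Maximum: 'm' appears 5 times


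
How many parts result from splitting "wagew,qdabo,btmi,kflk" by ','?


Input string: 'wagew,qdabo,btmi,kflk'
Delimiter: ','
Split result: 'wagew', 'qdabo', 'btmi', 'kflk'
Number of parts: 4


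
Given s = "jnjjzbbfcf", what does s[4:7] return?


Input string: 'jnjjzbbfcf'
Operation: slice [4:7]
Extract characters: s[4]='z', s[5]='b', s[6]='b'
Result: zbb


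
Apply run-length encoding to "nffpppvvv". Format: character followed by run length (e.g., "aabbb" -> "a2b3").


Input: 'nffpppvvv'
Operation: identify consecutive runs
Runs: 'n' -> n1, 'ff' -> f2, 'ppp' -> p3, 'vvv' -> v3
Encoded: n1f2p3v3


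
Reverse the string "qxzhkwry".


Input string: 'qxzhkwry'
Operation: reverse character order
Original order: 'q' -> 'x' -> 'z' -> 'h' -> 'k' -> 'w' -> 'r' -> 'y'
Reversed order: 'y' -> 'r' -> 'w' -> 'k' -> 'h' -> 'z' -> 'x' -> 'q'
Result: yrwkhzxq


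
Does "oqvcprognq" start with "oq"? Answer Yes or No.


Input string: 'oqvcprognq'
Prefix to check: 'oq'
First 2 characters of input: 'oq'
Match: True
Result: Yes


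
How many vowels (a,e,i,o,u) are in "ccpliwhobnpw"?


Input string: 'ccpliwhobnpw'
Operation: count vowels (a, e, i, o, u)
Scan: s[0]='c', s[1]='c', s[2]='p', s[3]='l', s[4]='i' (vowel), s[5]='w', s[6]='h', s[7]='o' (vowel), s[8]='b', s[9]='n', s[10]='p', s[11]='w'
Vowels found: 2
Result: 2


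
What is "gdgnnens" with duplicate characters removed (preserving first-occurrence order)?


Input: 'gdgnnens'
Operation: keep first occurrence of each character
Scan: s[0]='g' new -> keep; s[1]='d' new -> keep; s[2]='g' seen -> skip; s[3]='n' new -> keep; s[4]='n' seen -> skip; s[5]='e' new -> keep; s[6]='n' seen -> skip; s[7]='s' new -> keep
Result: gdnes


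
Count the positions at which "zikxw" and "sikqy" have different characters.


String 1: 'zikxw'
String 2: 'sikqy'
Compare each position: pos 0: 'z'!='s', pos 1: 'i'=='i', pos 2: 'k'=='k', pos 3: 'x'!='q', pos 4: 'w'!='y'
Differing positions: 3
Hamming distance: 3


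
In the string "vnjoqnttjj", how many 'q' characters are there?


Input string: 'vnjoqnttjj'
Target character: 'q'
Scan each position: s[4]='q'
Matches found at indices: 4
Total: 1


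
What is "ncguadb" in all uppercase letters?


Input string: 'ncguadb'
Operation: convert each letter to uppercase
Mapping: 'n'->'N', 'c'->'C', 'g'->'G', 'u'->'U', 'a'->'A', 'd'->'D', 'b'->'B'
Result: NCGUADB


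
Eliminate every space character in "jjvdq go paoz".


Input string: 'jjvdq go paoz'
Operation: remove all spaces
Words: 'jjvdq', 'go', 'paoz'
Join without spaces: jjvdqgopaoz


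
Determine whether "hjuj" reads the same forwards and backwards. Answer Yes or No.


Input string: 'hjuj'
Reversed: 'jujh'
Compare pairs: s[0]='h' vs s[3]='j' (mismatch), s[1]='j' vs s[2]='u' (mismatch)
Palindrome: No


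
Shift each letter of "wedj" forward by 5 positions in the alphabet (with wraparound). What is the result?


Input: 'wedj', shift = 5
Operation: for each letter, (position + 5) mod 26
Mapping: 'w'(22+5=27, 27 mod 26=1)->'b', 'e'(4+5=9)->'j', 'd'(3+5=8)->'i', 'j'(9+5=14)->'o'
Result: bjio


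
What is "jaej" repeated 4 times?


Input string: 'jaej'
Operation: repeat 4 times
Concatenation: 'jaej' + 'jaej' + 'jaej' + 'jaej'
Result: jaejjaejjaejjaej


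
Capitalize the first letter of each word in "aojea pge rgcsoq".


Input string: 'aojea pge rgcsoq'
Operation: capitalize first letter of each word
Word transformations: 'aojea'->'Aojea', 'pge'->'Pge', 'rgcsoq'->'Rgcsoq'
Result: Aojea Pge Rgcsoq


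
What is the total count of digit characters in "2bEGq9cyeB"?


Input string: '2bEGq9cyeB'
Operation: count digit characters (0-9)
Scan: '2'(digit), 'b', 'E', 'G', 'q', '9'(digit), 'c', 'y', 'e', 'B'
Digits found: 2
Result: 2
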